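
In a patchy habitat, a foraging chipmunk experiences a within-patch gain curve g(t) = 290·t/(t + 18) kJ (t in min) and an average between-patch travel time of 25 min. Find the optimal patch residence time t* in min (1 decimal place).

By the marginal value theorem, leave when the instantaneous gain rate g'(t) equals the habitat-wide average g(t)/(T + t).
g'(t) = 290·18/(t + 18)². Setting 290·18/(t+18)² = 290t/[(t+18)(25+t)] gives 18(25+t) = t(t+18), so t² = 18×25 = 450.
t* = √450 = 21.21 min.

21.2 min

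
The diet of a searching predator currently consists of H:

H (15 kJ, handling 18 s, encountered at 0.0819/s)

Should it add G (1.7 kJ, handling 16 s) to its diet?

Intake rate on the current diet: R = (0.0819×15) / (1 + 0.0819×18) = 1.228/2.474 = 0.4965 kJ/s.
Profitability of G: 1.7/16 = 0.1062 kJ/s.
Since 0.1062 < R, time spent handling G is better spent searching.

No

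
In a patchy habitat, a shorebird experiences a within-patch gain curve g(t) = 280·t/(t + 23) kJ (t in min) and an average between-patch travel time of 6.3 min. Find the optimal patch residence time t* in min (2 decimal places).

Optimal t* satisfies g'(t*) = g(t*)/(T + t*).
g'(t) = 280·23/(t + 23)². Setting 280·23/(t+23)² = 280t/[(t+23)(6.3+t)] gives 23(6.3+t) = t(t+23), so t² = 23×6.3 = 144.9.
t* = √144.9 = 12.04 min.

12.04 min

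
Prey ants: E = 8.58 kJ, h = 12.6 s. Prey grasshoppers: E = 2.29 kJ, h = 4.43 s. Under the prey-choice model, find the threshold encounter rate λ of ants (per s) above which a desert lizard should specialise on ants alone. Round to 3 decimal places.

0.250 per s

At the threshold, the rate on ants alone equals the profitability of grasshoppers: λ·8.58/(1 + λ·12.6) = 2.29/4.43 = 0.5169.
Rearranging, λ(8.58 − 0.5169×12.6) = 0.5169, so λ = 0.5169/2.067 = 0.2501 per s.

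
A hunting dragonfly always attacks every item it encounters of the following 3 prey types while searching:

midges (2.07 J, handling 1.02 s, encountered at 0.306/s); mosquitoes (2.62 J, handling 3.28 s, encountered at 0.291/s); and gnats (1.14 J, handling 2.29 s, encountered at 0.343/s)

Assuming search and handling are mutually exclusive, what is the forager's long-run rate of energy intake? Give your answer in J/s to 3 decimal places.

0.585 J/s

R = Σλ_iE_i / (1 + Σλ_ih_i)
Numerator: 0.306×2.07 + 0.291×2.62 + 0.343×1.14 = 1.787
Denominator: 1 + 0.306×1.02 + 0.291×3.28 + 0.343×2.29 = 3.052
R = 1.787/3.052 = 0.5855 J/s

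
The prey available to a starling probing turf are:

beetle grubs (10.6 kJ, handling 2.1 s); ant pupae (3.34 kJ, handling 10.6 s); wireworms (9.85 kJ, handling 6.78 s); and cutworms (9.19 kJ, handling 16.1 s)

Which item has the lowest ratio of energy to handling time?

ant pupae

In descending order of E/h:
beetle grubs: 10.6/2.1 = 5.05 kJ/s
wireworms: 9.85/6.78 = 1.45 kJ/s
cutworms: 9.19/16.1 = 0.571 kJ/s
ant pupae: 3.34/10.6 = 0.315 kJ/s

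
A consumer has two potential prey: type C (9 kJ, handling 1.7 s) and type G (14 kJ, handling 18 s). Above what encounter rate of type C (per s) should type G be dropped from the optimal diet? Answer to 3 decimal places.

Drop type G once their profitability E₂/h₂ falls below the rate achievable on type C alone: E₂/h₂ = λE₁/(1 + λh₁).
Solve for λ: λE₁h₂ = E₂(1 + λh₁) → λ(E₁h₂ − E₂h₁) = E₂ → λ = E₂/(E₁h₂ − E₂h₁).
λ = 14/(9×18 − 14×1.7) = 14/138.2 = 0.1013 per s.

0.101 per s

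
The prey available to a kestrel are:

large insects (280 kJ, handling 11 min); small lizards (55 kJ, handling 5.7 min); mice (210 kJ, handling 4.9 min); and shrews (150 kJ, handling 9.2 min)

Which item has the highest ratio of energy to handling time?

mice

Profitability E/h (kJ/min): large insects = 280/11 = 25.5, small lizards = 55/5.7 = 9.65, mice = 210/4.9 = 42.9, shrews = 150/9.2 = 16.3.
Ranked: mice > large insects > shrews > small lizards.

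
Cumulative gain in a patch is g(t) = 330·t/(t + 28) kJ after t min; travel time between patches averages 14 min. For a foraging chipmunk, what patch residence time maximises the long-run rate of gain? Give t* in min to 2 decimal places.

19.80 min

Maximise g(t)/(T+t): set derivative to zero → g'(t)(T+t) = g(t).
g'(t) = 330·28/(t + 28)². Setting 330·28/(t+28)² = 330t/[(t+28)(14+t)] gives 28(14+t) = t(t+28), so t² = 28×14 = 392.
t* = √392 = 19.8 min.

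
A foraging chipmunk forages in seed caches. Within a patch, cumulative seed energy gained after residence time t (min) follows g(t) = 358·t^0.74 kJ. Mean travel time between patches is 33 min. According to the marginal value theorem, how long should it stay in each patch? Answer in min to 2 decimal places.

93.92 min

By the marginal value theorem, leave when the instantaneous gain rate g'(t) equals the habitat-wide average g(t)/(T + t).
g'(t) = 0.74·358·t^-0.26. Setting 0.74·358·t^-0.26 = 358·t^0.74/(33+t) gives 0.74(33+t) = t, so 0.26·t = 0.74×33.
t* = 0.74×33/0.26 = 93.92 min.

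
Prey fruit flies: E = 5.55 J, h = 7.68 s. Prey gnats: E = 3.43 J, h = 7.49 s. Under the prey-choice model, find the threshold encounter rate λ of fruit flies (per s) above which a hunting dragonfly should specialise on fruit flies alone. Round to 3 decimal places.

0.225 per s

At the threshold, the rate on fruit flies alone equals the profitability of gnats: λ·5.55/(1 + λ·7.68) = 3.43/7.49 = 0.4579.
Rearranging, λ(5.55 − 0.4579×7.68) = 0.4579, so λ = 0.4579/2.033 = 0.2253 per s.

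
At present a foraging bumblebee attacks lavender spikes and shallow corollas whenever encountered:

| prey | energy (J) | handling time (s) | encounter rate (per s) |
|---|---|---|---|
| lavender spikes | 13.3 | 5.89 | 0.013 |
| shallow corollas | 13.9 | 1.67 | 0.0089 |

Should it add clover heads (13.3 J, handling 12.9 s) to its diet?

Current rate: (0.013×13.3 + 0.0089×13.9)/(1 + 0.013×5.89 + 0.0089×1.67) = 0.2718 J/s.
clover heads: E/h = 13.3/12.9 = 1.031 J/s.
Since 1.031 > R, including clover heads increases the long-run rate.

Yes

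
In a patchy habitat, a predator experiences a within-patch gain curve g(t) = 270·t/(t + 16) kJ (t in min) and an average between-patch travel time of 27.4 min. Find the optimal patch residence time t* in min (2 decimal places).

20.94 min

Optimal t* satisfies g'(t*) = g(t*)/(T + t*).
g'(t) = 270·16/(t + 16)². Setting 270·16/(t+16)² = 270t/[(t+16)(27.4+t)] gives 16(27.4+t) = t(t+16), so t² = 16×27.4 = 438.4.
t* = √438.4 = 20.94 min.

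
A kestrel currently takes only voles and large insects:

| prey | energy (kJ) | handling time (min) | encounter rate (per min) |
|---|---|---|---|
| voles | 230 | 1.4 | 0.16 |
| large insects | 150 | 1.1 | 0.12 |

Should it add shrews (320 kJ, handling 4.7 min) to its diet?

Yes

Intake rate on the current diet: R = (0.16×230 + 0.12×150) / (1 + 0.16×1.4 + 0.12×1.1) = 54.8/1.356 = 40.41 kJ/min.
shrews: E/h = 320/4.7 = 68.09 kJ/min.
Since 68.09 > R, including shrews increases the long-run rate.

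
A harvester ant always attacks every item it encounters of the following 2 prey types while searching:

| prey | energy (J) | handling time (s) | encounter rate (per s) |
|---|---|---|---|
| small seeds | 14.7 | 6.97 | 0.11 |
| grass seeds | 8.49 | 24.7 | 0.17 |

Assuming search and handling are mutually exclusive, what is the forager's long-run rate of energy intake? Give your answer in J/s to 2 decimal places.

Energy encountered per unit search time: 0.11×14.7 + 0.17×8.49 = 3.06 J/s.
Handling time per unit search time: 0.11×6.97 + 0.17×24.7 = 4.966.
Rate = 3.06/(1 + 4.966) = 0.513 J/s.

0.51 J/s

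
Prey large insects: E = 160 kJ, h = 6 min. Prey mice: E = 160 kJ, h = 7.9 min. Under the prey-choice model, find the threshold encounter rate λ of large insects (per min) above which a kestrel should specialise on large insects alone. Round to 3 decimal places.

Drop mice once their profitability E₂/h₂ falls below the rate achievable on large insects alone: E₂/h₂ = λE₁/(1 + λh₁).
Solve for λ: λE₁h₂ = E₂(1 + λh₁) → λ(E₁h₂ − E₂h₁) = E₂ → λ = E₂/(E₁h₂ − E₂h₁).
λ = 160/(160×7.9 − 160×6) = 160/304 = 0.5263 per min.

0.526 per min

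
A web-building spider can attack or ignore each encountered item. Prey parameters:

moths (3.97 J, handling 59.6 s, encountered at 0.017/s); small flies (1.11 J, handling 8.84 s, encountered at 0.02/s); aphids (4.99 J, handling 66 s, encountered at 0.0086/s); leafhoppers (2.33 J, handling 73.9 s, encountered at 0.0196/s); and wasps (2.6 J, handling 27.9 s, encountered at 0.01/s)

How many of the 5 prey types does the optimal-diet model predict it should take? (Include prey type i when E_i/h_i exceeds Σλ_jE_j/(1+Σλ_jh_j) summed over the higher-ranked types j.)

4

Rank by E/h (J/s): small flies 0.126, wasps 0.0932, aphids 0.0756, moths 0.0666, leafhoppers 0.0315. Include each in turn until the next type's E/h falls below the running intake rate.
Rate on top 1: 0.01886. wasps: 0.0932 > 0.01886 → include.
Rate on top 2: 0.03311. aphids: 0.0756 > 0.03311 → include.
Rate on top 3: 0.04503. moths: 0.0666 > 0.04503 → include.
Rate on top 4: 0.05223. leafhoppers: 0.0315 < 0.05223 → exclude; stop.
Optimal diet: small flies, wasps, aphids, moths — 4 of 5 types.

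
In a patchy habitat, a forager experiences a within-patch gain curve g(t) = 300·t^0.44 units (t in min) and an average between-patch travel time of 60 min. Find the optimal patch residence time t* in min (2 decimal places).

47.14 min

By the marginal value theorem, leave when the instantaneous gain rate g'(t) equals the habitat-wide average g(t)/(T + t).
g'(t) = 0.44·300·t^-0.56. Setting 0.44·300·t^-0.56 = 300·t^0.44/(60+t) gives 0.44(60+t) = t, so 0.56·t = 0.44×60.
t* = 0.44×60/0.56 = 47.14 min.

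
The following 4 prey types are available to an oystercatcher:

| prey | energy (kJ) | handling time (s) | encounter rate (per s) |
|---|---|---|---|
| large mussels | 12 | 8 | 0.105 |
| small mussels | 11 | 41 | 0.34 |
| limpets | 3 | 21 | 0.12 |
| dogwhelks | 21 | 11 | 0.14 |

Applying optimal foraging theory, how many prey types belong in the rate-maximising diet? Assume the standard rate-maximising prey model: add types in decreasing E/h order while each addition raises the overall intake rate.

Rank by E/h (kJ/s): dogwhelks 1.91, large mussels 1.5, small mussels 0.268, limpets 0.143. Include each in turn until the next type's E/h falls below the running intake rate.
Rate on top 1: 1.157. large mussels: 1.5 > 1.157 → include.
Rate on top 2: 1.243. small mussels: 0.268 < 1.243 → exclude; stop.
Optimal diet: dogwhelks, large mussels — 2 of 4 types.

2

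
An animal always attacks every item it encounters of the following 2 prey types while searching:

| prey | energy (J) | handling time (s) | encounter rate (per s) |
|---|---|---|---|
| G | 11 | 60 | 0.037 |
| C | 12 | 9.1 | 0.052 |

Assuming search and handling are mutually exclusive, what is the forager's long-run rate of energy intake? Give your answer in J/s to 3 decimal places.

0.279 J/s

Energy encountered per unit search time: 0.037×11 + 0.052×12 = 1.031 J/s.
Handling time per unit search time: 0.037×60 + 0.052×9.1 = 2.693.
Rate = 1.031/(1 + 2.693) = 0.2792 J/s.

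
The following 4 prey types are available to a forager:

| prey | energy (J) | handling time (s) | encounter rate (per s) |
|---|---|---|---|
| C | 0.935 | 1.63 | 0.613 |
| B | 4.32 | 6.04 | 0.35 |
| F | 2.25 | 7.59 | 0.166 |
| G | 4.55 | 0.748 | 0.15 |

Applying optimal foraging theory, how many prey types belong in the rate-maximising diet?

Profitabilities (E/h, J/s): G 6.08, B 0.715, C 0.574, F 0.296. Add prey in this order while the next type's profitability exceeds the intake rate on those already taken.
Rate on top 1: 0.6136. B: 0.715 > 0.6136 → include.
Rate on top 2: 0.6802. C: 0.574 < 0.6802 → exclude; stop.
Optimal diet: G, B — 2 of 4 types.

2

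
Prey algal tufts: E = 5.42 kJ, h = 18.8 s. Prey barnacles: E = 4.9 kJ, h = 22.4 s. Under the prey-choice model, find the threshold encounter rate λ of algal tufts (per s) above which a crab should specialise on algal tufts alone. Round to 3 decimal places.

At the threshold, the rate on algal tufts alone equals the profitability of barnacles: λ·5.42/(1 + λ·18.8) = 4.9/22.4 = 0.2188.
Rearranging, λ(5.42 − 0.2188×18.8) = 0.2188, so λ = 0.2188/1.307 = 0.1673 per s.

0.167 per s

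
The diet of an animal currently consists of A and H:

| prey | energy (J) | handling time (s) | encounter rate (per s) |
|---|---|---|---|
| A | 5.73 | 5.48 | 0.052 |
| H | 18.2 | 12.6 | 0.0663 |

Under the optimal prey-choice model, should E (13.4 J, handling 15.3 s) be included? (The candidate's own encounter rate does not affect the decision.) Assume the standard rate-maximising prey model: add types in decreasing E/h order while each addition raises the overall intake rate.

Yes

On A and H alone, R = ΣλE/(1+Σλh) = 1.505/2.12 = 0.7096 J/s.
Profitability of E: 13.4/15.3 = 0.8758 J/s.
0.8758 > 0.7096, so adding E raises the average — include it.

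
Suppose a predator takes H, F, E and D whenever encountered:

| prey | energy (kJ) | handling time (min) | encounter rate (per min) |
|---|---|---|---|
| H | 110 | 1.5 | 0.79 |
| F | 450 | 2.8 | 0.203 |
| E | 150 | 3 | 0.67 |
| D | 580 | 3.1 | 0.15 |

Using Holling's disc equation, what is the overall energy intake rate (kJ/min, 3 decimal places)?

69.954 kJ/min

Energy encountered per unit search time: 0.79×110 + 0.203×450 + 0.67×150 + 0.15×580 = 365.8 kJ/min.
Handling time per unit search time: 0.79×1.5 + 0.203×2.8 + 0.67×3 + 0.15×3.1 = 4.228.
Rate = 365.8/(1 + 4.228) = 69.95 kJ/min.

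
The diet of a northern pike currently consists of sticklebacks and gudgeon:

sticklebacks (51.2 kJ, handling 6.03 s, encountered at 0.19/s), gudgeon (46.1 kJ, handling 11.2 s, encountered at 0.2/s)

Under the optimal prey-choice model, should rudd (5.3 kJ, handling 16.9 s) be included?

No

On sticklebacks and gudgeon alone, R = ΣλE/(1+Σλh) = 18.95/4.386 = 4.32 kJ/s.
rudd: E/h = 5.3/16.9 = 0.3136 kJ/s.
0.3136 < 4.32, so adding rudd would lower the average — exclude it.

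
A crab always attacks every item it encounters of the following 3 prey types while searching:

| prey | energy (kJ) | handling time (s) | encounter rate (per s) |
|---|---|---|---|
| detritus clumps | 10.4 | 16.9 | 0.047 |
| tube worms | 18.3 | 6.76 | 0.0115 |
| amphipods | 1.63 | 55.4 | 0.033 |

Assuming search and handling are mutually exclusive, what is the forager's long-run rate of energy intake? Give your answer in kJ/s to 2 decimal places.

R = (0.047×10.4 + 0.0115×18.3 + 0.033×1.63) / (1 + 0.047×16.9 + 0.0115×6.76 + 0.033×55.4) = 0.753/3.7 = 0.2035 kJ/s.

0.20 kJ/s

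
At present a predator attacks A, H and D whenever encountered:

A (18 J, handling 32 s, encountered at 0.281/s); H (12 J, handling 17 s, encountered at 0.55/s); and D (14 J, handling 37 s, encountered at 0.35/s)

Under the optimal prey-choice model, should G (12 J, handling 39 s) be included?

No

Intake rate on the current diet: R = (0.281×18 + 0.55×12 + 0.35×14) / (1 + 0.281×32 + 0.55×17 + 0.35×37) = 16.56/32.29 = 0.5128 J/s.
G: E/h = 12/39 = 0.3077 J/s.
0.3077 < 0.5128, so adding G would lower the average — exclude it.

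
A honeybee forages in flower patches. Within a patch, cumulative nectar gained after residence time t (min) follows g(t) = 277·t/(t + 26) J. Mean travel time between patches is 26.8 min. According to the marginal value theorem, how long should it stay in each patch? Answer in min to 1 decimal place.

26.4 min

By the marginal value theorem, leave when the instantaneous gain rate g'(t) equals the habitat-wide average g(t)/(T + t).
g'(t) = 277·26/(t + 26)². Setting 277·26/(t+26)² = 277t/[(t+26)(26.8+t)] gives 26(26.8+t) = t(t+26), so t² = 26×26.8 = 696.8.
t* = √696.8 = 26.4 min.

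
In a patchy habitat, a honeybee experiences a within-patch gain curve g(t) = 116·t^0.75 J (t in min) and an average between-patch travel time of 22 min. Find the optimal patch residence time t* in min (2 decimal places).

Optimal t* satisfies g'(t*) = g(t*)/(T + t*).
g'(t) = 0.75·116·t^-0.25. Setting 0.75·116·t^-0.25 = 116·t^0.75/(22+t) gives 0.75(22+t) = t, so 0.25·t = 0.75×22.
t* = 0.75×22/0.25 = 66 min.

66.00 min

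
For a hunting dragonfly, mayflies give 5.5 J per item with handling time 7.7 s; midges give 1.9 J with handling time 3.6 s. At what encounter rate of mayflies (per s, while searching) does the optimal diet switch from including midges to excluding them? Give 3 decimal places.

Drop midges once their profitability E₂/h₂ falls below the rate achievable on mayflies alone: E₂/h₂ = λE₁/(1 + λh₁).
Solve for λ: λE₁h₂ = E₂(1 + λh₁) → λ(E₁h₂ − E₂h₁) = E₂ → λ = E₂/(E₁h₂ − E₂h₁).
λ = 1.9/(5.5×3.6 − 1.9×7.7) = 1.9/5.17 = 0.3675 per s.

0.368 per s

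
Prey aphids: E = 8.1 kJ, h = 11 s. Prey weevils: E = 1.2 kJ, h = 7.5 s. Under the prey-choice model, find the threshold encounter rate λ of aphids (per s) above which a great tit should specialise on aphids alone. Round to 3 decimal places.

0.025 per s

The zero-one rule: include weevils iff E₂/h₂ > λE₁/(1+λh₁). Equality gives the switch point.
λE₁h₂ = E₂ + λE₂h₁ ⇒ λ = E₂/(E₁h₂ − E₂h₁) = 1.2/(60.75 − 13.2) = 0.02524 per s.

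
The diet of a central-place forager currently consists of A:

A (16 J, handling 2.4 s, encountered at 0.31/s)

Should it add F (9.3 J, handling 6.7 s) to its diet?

No

Intake rate on the current diet: R = (0.31×16) / (1 + 0.31×2.4) = 4.96/1.744 = 2.844 J/s.
Profitability of F: 9.3/6.7 = 1.388 J/s.
1.388 < 2.844, so adding F would lower the average — exclude it.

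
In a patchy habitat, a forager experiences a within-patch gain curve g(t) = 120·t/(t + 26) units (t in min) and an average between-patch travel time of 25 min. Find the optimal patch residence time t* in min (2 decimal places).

By the marginal value theorem, leave when the instantaneous gain rate g'(t) equals the habitat-wide average g(t)/(T + t).
g'(t) = 120·26/(t + 26)². Setting 120·26/(t+26)² = 120t/[(t+26)(25+t)] gives 26(25+t) = t(t+26), so t² = 26×25 = 650.
t* = √650 = 25.5 min.

25.50 min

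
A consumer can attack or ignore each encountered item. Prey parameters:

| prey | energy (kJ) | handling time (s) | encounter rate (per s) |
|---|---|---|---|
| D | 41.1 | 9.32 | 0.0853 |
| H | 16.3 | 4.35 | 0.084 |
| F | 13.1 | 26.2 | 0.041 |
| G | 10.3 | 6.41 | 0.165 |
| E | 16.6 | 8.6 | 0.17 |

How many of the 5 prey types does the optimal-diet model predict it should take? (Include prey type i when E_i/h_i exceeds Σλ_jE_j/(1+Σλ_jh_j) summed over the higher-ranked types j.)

2

Profitabilities (E/h, kJ/s): D 4.41, H 3.75, E 1.93, G 1.61, F 0.5. Add prey in this order while the next type's profitability exceeds the intake rate on those already taken.
Rate on top 1: 1.953. H: 3.75 > 1.953 → include.
Rate on top 2: 2.257. E: 1.93 < 2.257 → exclude; stop.
Optimal diet: D, H — 2 of 5 types.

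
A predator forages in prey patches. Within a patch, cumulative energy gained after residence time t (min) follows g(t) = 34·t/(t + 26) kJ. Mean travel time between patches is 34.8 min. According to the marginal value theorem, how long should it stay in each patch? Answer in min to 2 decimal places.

30.08 min

Optimal t* satisfies g'(t*) = g(t*)/(T + t*).
g'(t) = 34·26/(t + 26)². Setting 34·26/(t+26)² = 34t/[(t+26)(34.8+t)] gives 26(34.8+t) = t(t+26), so t² = 26×34.8 = 904.8.
t* = √904.8 = 30.08 min.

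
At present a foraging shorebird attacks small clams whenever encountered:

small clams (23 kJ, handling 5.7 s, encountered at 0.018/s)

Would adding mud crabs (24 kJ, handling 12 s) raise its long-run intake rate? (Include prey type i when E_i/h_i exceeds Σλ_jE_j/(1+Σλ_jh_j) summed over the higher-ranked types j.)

Yes

On small clams alone, R = ΣλE/(1+Σλh) = 0.414/1.103 = 0.3755 kJ/s.
mud crabs: E/h = 24/12 = 2 kJ/s.
2 > 0.3755, so adding mud crabs raises the average — include it.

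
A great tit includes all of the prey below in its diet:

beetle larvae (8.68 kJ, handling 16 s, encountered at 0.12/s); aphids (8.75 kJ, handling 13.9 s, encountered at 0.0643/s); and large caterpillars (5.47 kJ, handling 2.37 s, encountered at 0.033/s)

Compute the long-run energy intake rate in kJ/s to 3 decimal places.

0.459 kJ/s

Energy encountered per unit search time: 0.12×8.68 + 0.0643×8.75 + 0.033×5.47 = 1.785 kJ/s.
Handling time per unit search time: 0.12×16 + 0.0643×13.9 + 0.033×2.37 = 2.892.
Rate = 1.785/(1 + 2.892) = 0.4586 kJ/s.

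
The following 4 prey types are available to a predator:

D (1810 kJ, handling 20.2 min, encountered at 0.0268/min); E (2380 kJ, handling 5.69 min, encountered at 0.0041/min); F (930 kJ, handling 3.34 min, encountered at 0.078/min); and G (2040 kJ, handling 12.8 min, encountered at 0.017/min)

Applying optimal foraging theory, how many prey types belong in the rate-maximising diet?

4

E/h in descending order: E 418, F 278, G 159, D 89.6 kJ/min. The optimal diet is the largest prefix of this list for which every included type satisfies E_i/h_i > R on the types above it.
Rate on top 1: 9.536. F: 278 > 9.536 → include.
Rate on top 2: 64.1. G: 159 > 64.1 → include.
Rate on top 3: 77.91. D: 89.6 > 77.91 → include.
Optimal diet: E, F, G, D — 4 of 4 types.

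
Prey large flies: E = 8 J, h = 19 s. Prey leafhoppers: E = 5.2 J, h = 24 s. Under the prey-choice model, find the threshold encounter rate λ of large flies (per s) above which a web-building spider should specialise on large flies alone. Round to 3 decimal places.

0.056 per s

The zero-one rule: include leafhoppers iff E₂/h₂ > λE₁/(1+λh₁). Equality gives the switch point.
λE₁h₂ = E₂ + λE₂h₁ ⇒ λ = E₂/(E₁h₂ − E₂h₁) = 5.2/(192 − 98.8) = 0.05579 per s.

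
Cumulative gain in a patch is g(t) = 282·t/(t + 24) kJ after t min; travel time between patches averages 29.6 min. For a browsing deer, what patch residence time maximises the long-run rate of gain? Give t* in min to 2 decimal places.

Maximise g(t)/(T+t): set derivative to zero → g'(t)(T+t) = g(t).
g'(t) = 282·24/(t + 24)². Setting 282·24/(t+24)² = 282t/[(t+24)(29.6+t)] gives 24(29.6+t) = t(t+24), so t² = 24×29.6 = 710.4.
t* = √710.4 = 26.65 min.

26.65 min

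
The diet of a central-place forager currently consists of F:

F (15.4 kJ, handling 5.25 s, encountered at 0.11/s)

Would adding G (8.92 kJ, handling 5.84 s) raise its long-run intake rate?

Yes

On F alone, R = ΣλE/(1+Σλh) = 1.694/1.578 = 1.074 kJ/s.
G: E/h = 8.92/5.84 = 1.527 kJ/s.
1.527 > 1.074, so adding G raises the average — include it.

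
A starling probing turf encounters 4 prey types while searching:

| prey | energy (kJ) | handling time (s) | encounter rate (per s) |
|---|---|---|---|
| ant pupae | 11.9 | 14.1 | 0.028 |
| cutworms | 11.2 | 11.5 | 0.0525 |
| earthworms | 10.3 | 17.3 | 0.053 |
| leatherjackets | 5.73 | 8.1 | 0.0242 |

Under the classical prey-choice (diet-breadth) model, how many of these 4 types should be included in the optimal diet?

Profitabilities (E/h, kJ/s): cutworms 0.974, ant pupae 0.844, leatherjackets 0.707, earthworms 0.595. Add prey in this order while the next type's profitability exceeds the intake rate on those already taken.
Rate on top 1: 0.3666. ant pupae: 0.844 > 0.3666 → include.
Rate on top 2: 0.4609. leatherjackets: 0.707 > 0.4609 → include.
Rate on top 3: 0.4829. earthworms: 0.595 > 0.4829 → include.
Optimal diet: cutworms, ant pupae, leatherjackets, earthworms — 4 of 4 types.

4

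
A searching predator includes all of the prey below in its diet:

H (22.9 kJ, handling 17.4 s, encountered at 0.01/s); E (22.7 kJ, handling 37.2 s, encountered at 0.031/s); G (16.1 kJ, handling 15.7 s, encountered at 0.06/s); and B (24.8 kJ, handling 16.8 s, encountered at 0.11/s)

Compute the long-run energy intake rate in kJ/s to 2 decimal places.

Energy encountered per unit search time: 0.01×22.9 + 0.031×22.7 + 0.06×16.1 + 0.11×24.8 = 4.627 kJ/s.
Handling time per unit search time: 0.01×17.4 + 0.031×37.2 + 0.06×15.7 + 0.11×16.8 = 4.117.
Rate = 4.627/(1 + 4.117) = 0.9041 kJ/s.

0.90 kJ/s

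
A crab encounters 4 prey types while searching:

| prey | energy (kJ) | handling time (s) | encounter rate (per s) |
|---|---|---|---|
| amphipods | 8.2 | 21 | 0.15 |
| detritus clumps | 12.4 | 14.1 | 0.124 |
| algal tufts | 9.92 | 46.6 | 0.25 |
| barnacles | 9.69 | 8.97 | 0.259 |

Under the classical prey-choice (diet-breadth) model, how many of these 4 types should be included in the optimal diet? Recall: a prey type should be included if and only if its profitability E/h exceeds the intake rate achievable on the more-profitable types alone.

Rank by E/h (kJ/s): barnacles 1.08, detritus clumps 0.879, amphipods 0.39, algal tufts 0.213. Include each in turn until the next type's E/h falls below the running intake rate.
Rate on top 1: 0.7552. detritus clumps: 0.879 > 0.7552 → include.
Rate on top 2: 0.798. amphipods: 0.39 < 0.798 → exclude; stop.
Optimal diet: barnacles, detritus clumps — 2 of 4 types.

2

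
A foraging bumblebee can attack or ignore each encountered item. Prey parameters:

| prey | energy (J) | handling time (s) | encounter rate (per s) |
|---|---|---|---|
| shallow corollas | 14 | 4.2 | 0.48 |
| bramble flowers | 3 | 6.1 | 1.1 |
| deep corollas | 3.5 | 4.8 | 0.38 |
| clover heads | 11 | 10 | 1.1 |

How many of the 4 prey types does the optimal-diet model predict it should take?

Profitabilities (E/h, J/s): shallow corollas 3.33, clover heads 1.1, deep corollas 0.729, bramble flowers 0.492. Add prey in this order while the next type's profitability exceeds the intake rate on those already taken.
Rate on top 1: 2.228. clover heads: 1.1 < 2.228 → exclude; stop.
Optimal diet: shallow corollas — 1 of 4 types.

1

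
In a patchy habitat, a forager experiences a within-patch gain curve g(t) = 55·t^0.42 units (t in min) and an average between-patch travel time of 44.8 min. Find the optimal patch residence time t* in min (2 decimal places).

Optimal t* satisfies g'(t*) = g(t*)/(T + t*).
g'(t) = 0.42·55·t^-0.58. Setting 0.42·55·t^-0.58 = 55·t^0.42/(44.8+t) gives 0.42(44.8+t) = t, so 0.58·t = 0.42×44.8.
t* = 0.42×44.8/0.58 = 32.44 min.

32.44 min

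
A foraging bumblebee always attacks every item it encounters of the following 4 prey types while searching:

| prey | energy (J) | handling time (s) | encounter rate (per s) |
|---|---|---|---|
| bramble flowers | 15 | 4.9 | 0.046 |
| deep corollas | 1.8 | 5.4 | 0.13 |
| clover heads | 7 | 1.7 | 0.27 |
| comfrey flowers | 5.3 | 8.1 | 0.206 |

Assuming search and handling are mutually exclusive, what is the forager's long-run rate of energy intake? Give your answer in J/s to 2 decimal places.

0.96 J/s

R = (0.046×15 + 0.13×1.8 + 0.27×7 + 0.206×5.3) / (1 + 0.046×4.9 + 0.13×5.4 + 0.27×1.7 + 0.206×8.1) = 3.906/4.055 = 0.9632 J/s.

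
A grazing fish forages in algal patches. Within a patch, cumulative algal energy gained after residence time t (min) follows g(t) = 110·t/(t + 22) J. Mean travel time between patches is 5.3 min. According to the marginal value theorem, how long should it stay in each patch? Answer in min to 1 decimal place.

10.8 min

By the marginal value theorem, leave when the instantaneous gain rate g'(t) equals the habitat-wide average g(t)/(T + t).
g'(t) = 110·22/(t + 22)². Setting 110·22/(t+22)² = 110t/[(t+22)(5.3+t)] gives 22(5.3+t) = t(t+22), so t² = 22×5.3 = 116.6.
t* = √116.6 = 10.8 min.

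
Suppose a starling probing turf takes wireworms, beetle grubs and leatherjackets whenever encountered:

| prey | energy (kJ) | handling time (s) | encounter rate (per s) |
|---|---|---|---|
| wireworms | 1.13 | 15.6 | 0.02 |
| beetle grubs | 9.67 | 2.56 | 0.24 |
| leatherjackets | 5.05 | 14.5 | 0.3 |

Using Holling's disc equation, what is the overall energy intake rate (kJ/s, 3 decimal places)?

R = Σλ_iE_i / (1 + Σλ_ih_i)
Numerator: 0.02×1.13 + 0.24×9.67 + 0.3×5.05 = 3.858
Denominator: 1 + 0.02×15.6 + 0.24×2.56 + 0.3×14.5 = 6.276
R = 3.858/6.276 = 0.6147 kJ/s

0.615 kJ/s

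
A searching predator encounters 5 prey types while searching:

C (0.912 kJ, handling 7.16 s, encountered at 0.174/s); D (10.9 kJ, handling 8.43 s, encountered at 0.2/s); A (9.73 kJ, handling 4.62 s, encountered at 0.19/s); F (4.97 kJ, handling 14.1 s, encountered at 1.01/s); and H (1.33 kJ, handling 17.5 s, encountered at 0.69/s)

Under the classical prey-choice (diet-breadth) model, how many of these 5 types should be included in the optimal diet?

Profitabilities (E/h, kJ/s): A 2.11, D 1.29, F 0.352, C 0.127, H 0.076. Add prey in this order while the next type's profitability exceeds the intake rate on those already taken.
Rate on top 1: 0.9845. D: 1.29 > 0.9845 → include.
Rate on top 2: 1.13. F: 0.352 < 1.13 → exclude; stop.
Optimal diet: A, D — 2 of 5 types.

2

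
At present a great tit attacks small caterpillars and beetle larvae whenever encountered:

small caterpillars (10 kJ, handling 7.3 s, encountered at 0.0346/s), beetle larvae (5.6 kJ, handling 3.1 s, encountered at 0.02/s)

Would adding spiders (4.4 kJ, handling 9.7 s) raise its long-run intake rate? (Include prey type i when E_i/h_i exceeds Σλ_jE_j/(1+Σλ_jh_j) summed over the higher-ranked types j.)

On small caterpillars and beetle larvae alone, R = ΣλE/(1+Σλh) = 0.458/1.315 = 0.3484 kJ/s.
spiders: E/h = 4.4/9.7 = 0.4536 kJ/s.
Since 0.4536 > R, including spiders increases the long-run rate.

Yes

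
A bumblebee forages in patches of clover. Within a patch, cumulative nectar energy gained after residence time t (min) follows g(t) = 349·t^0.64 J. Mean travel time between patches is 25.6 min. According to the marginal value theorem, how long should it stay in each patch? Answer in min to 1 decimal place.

Maximise g(t)/(T+t): set derivative to zero → g'(t)(T+t) = g(t).
g'(t) = 0.64·349·t^-0.36. Setting 0.64·349·t^-0.36 = 349·t^0.64/(25.6+t) gives 0.64(25.6+t) = t, so 0.36·t = 0.64×25.6.
t* = 0.64×25.6/0.36 = 45.51 min.

45.5 min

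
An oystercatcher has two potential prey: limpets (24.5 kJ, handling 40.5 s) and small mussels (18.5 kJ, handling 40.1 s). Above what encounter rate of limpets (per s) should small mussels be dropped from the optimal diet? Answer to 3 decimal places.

0.079 per s

The zero-one rule: include small mussels iff E₂/h₂ > λE₁/(1+λh₁). Equality gives the switch point.
λE₁h₂ = E₂ + λE₂h₁ ⇒ λ = E₂/(E₁h₂ − E₂h₁) = 18.5/(982.5 − 749.2) = 0.07933 per s.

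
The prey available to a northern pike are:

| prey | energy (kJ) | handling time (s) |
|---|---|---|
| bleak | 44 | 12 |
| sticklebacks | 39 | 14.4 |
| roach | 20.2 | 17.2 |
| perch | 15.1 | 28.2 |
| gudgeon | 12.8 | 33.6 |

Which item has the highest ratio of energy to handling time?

bleak

In descending order of E/h:
bleak: 44/12 = 3.67 kJ/s
sticklebacks: 39/14.4 = 2.71 kJ/s
roach: 20.2/17.2 = 1.17 kJ/s
perch: 15.1/28.2 = 0.535 kJ/s
gudgeon: 12.8/33.6 = 0.381 kJ/s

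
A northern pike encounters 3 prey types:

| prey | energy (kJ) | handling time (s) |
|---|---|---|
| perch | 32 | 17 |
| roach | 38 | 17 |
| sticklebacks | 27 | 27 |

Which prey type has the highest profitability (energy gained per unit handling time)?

roach

In descending order of E/h:
roach: 38/17 = 2.24 kJ/s
perch: 32/17 = 1.88 kJ/s
sticklebacks: 27/27 = 1 kJ/s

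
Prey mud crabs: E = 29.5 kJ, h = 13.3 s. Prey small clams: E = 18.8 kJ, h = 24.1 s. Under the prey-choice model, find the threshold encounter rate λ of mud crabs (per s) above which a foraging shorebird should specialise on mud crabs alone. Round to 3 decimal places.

0.041 per s

The zero-one rule: include small clams iff E₂/h₂ > λE₁/(1+λh₁). Equality gives the switch point.
λE₁h₂ = E₂ + λE₂h₁ ⇒ λ = E₂/(E₁h₂ − E₂h₁) = 18.8/(711 − 250) = 0.04079 per s.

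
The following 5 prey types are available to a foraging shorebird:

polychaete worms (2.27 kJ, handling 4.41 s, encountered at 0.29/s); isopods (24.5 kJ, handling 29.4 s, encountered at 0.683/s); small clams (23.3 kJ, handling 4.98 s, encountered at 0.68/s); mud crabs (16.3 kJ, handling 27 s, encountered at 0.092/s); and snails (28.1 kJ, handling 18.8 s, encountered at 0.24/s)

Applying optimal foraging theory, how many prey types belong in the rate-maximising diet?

Profitabilities (E/h, kJ/s): small clams 4.68, snails 1.49, isopods 0.833, mud crabs 0.604, polychaete worms 0.515. Add prey in this order while the next type's profitability exceeds the intake rate on those already taken.
Rate on top 1: 3.612. snails: 1.49 < 3.612 → exclude; stop.
Optimal diet: small clams — 1 of 5 types.

1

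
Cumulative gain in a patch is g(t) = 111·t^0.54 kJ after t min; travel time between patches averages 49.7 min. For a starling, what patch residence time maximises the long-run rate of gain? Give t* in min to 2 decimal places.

Optimal t* satisfies g'(t*) = g(t*)/(T + t*).
g'(t) = 0.54·111·t^-0.46. Setting 0.54·111·t^-0.46 = 111·t^0.54/(49.7+t) gives 0.54(49.7+t) = t, so 0.46·t = 0.54×49.7.
t* = 0.54×49.7/0.46 = 58.34 min.

58.34 min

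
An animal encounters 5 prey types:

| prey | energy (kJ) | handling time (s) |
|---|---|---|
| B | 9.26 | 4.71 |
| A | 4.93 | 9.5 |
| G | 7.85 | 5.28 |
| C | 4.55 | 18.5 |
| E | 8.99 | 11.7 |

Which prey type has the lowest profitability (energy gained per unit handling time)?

C

In descending order of E/h:
B: 9.26/4.71 = 1.97 kJ/s
G: 7.85/5.28 = 1.49 kJ/s
E: 8.99/11.7 = 0.768 kJ/s
A: 4.93/9.5 = 0.519 kJ/s
C: 4.55/18.5 = 0.246 kJ/s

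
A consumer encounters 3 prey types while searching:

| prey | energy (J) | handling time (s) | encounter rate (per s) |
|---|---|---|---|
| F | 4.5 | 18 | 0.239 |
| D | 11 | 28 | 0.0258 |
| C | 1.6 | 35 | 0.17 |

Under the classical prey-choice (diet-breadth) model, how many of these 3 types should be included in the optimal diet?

2

Rank by E/h (J/s): D 0.393, F 0.25, C 0.0457. Include each in turn until the next type's E/h falls below the running intake rate.
Rate on top 1: 0.1648. F: 0.25 > 0.1648 → include.
Rate on top 2: 0.2256. C: 0.0457 < 0.2256 → exclude; stop.
Optimal diet: D, F — 2 of 3 types.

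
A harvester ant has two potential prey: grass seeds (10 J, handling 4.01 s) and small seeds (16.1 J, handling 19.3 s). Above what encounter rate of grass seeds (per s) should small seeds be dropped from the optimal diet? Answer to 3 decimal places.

0.125 per s

At the threshold, the rate on grass seeds alone equals the profitability of small seeds: λ·10/(1 + λ·4.01) = 16.1/19.3 = 0.8342.
Rearranging, λ(10 − 0.8342×4.01) = 0.8342, so λ = 0.8342/6.655 = 0.1254 per s.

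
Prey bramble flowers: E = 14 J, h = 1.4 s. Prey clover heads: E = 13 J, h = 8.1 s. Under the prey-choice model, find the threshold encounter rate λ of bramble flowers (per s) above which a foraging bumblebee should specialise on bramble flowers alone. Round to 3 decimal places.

0.137 per s

The zero-one rule: include clover heads iff E₂/h₂ > λE₁/(1+λh₁). Equality gives the switch point.
λE₁h₂ = E₂ + λE₂h₁ ⇒ λ = E₂/(E₁h₂ − E₂h₁) = 13/(113.4 − 18.2) = 0.1366 per s.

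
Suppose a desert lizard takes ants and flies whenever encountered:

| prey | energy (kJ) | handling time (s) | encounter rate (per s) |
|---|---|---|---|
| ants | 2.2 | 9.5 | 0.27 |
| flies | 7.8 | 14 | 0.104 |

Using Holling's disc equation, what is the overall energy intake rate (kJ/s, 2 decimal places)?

Energy encountered per unit search time: 0.27×2.2 + 0.104×7.8 = 1.405 kJ/s.
Handling time per unit search time: 0.27×9.5 + 0.104×14 = 4.021.
Rate = 1.405/(1 + 4.021) = 0.2799 kJ/s.

0.28 kJ/s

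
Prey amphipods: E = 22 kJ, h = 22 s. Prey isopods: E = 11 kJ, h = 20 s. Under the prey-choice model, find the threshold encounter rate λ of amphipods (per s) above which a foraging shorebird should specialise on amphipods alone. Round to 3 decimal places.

0.056 per s

Drop isopods once their profitability E₂/h₂ falls below the rate achievable on amphipods alone: E₂/h₂ = λE₁/(1 + λh₁).
Solve for λ: λE₁h₂ = E₂(1 + λh₁) → λ(E₁h₂ − E₂h₁) = E₂ → λ = E₂/(E₁h₂ − E₂h₁).
λ = 11/(22×20 − 11×22) = 11/198 = 0.05556 per s.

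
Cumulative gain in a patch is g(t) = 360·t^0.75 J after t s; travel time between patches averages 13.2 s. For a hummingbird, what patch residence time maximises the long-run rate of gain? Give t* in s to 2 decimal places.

39.60 s

Maximise g(t)/(T+t): set derivative to zero → g'(t)(T+t) = g(t).
g'(t) = 0.75·360·t^-0.25. Setting 0.75·360·t^-0.25 = 360·t^0.75/(13.2+t) gives 0.75(13.2+t) = t, so 0.25·t = 0.75×13.2.
t* = 0.75×13.2/0.25 = 39.6 s.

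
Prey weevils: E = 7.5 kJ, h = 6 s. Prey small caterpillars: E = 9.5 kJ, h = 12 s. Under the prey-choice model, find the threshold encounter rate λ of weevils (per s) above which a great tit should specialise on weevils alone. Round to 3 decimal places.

0.288 per s

At the threshold, the rate on weevils alone equals the profitability of small caterpillars: λ·7.5/(1 + λ·6) = 9.5/12 = 0.7917.
Rearranging, λ(7.5 − 0.7917×6) = 0.7917, so λ = 0.7917/2.75 = 0.2879 per s.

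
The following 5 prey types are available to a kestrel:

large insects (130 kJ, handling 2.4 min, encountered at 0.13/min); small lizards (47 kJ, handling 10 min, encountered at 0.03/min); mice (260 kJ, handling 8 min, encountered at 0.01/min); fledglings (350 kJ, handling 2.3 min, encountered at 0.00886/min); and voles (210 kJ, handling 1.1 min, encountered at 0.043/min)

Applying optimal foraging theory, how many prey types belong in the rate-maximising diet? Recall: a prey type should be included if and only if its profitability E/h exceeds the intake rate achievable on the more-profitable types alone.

4

Rank by E/h (kJ/min): voles 191, fledglings 152, large insects 54.2, mice 32.5, small lizards 4.7. Include each in turn until the next type's E/h falls below the running intake rate.
Rate on top 1: 8.622. fledglings: 152 > 8.622 → include.
Rate on top 2: 11.36. large insects: 54.2 > 11.36 → include.
Rate on top 3: 21.04. mice: 32.5 > 21.04 → include.
Rate on top 4: 21.67. small lizards: 4.7 < 21.67 → exclude; stop.
Optimal diet: voles, fledglings, large insects, mice — 4 of 5 types.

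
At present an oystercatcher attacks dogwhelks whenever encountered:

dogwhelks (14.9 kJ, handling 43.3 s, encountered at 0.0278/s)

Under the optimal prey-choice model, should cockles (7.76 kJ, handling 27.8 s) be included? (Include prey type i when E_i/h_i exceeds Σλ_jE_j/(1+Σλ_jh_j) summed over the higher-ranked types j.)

Yes

On dogwhelks alone, R = ΣλE/(1+Σλh) = 0.4142/2.204 = 0.188 kJ/s.
cockles: E/h = 7.76/27.8 = 0.2791 kJ/s.
Since 0.2791 > R, including cockles increases the long-run rate.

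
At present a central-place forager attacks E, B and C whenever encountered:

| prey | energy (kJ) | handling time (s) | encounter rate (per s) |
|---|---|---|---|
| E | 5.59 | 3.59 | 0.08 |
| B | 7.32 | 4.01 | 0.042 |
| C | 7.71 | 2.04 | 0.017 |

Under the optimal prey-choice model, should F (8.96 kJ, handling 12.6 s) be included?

Intake rate on the current diet: R = (0.08×5.59 + 0.042×7.32 + 0.017×7.71) / (1 + 0.08×3.59 + 0.042×4.01 + 0.017×2.04) = 0.8857/1.49 = 0.5943 kJ/s.
Profitability of F: 8.96/12.6 = 0.7111 kJ/s.
Since 0.7111 > R, including F increases the long-run rate.

Yes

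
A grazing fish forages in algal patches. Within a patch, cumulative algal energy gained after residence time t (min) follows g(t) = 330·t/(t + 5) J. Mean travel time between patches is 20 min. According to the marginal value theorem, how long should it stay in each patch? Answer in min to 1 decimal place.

By the marginal value theorem, leave when the instantaneous gain rate g'(t) equals the habitat-wide average g(t)/(T + t).
g'(t) = 330·5/(t + 5)². Setting 330·5/(t+5)² = 330t/[(t+5)(20+t)] gives 5(20+t) = t(t+5), so t² = 5×20 = 100.
t* = √100 = 10 min.

10.0 min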